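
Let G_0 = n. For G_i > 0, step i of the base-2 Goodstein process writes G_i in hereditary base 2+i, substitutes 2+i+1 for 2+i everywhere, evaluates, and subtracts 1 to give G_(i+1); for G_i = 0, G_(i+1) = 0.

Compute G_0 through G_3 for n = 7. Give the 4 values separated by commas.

7, 30, 259, 3127

(0) 7|_2 = 2^2 + 2 + 1 ↦ 3^3 + 3 + 1|_3 = 31 ⇒ 30
(1) 30|_3 = 3^3 + 3 ↦ 4^4 + 4|_4 = 260 ⇒ 259
(2) 259|_4 = 4^4 + 3 ↦ 5^5 + 3|_5 = 3128 ⇒ 3127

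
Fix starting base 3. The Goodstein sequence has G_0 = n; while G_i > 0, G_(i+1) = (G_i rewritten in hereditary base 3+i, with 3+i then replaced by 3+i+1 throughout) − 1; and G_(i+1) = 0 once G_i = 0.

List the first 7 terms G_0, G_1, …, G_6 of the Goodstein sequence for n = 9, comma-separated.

[0] 9 ≡ 3^2 (base 3). Lift 4: 16. −1: 15.
[1] 15 ≡ 3·4 + 3 (base 4). Lift 5: 18. −1: 17.
[2] 17 ≡ 3·5 + 2 (base 5). Lift 6: 20. −1: 19.
[3] 19 ≡ 3·6 + 1 (base 6). Lift 7: 22. −1: 21.
[4] 21 ≡ 3·7 (base 7). Lift 8: 24. −1: 23.
[5] 23 ≡ 2·8 + 7 (base 8). Lift 9: 25. −1: 24.

9, 15, 17, 19, 21, 23, 24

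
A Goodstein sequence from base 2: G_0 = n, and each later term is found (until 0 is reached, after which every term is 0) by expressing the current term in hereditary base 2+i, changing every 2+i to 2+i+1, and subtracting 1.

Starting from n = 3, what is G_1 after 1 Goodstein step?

G_0=3  [base 2] 2 + 1  →[2↦3]→  3 + 1 = 4  −1 ⇒ G_1=3
G_1=3  [base 3] 3  →[3↦4]→  4 = 4  −1 ⇒ G_2=3

3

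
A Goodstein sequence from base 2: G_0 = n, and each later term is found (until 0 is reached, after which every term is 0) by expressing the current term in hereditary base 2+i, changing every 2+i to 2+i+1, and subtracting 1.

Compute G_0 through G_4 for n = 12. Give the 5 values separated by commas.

12, 107, 1065, 15685, 280019

12 —HB2→ 2^(2 + 1) + 2^2 —bump→ 3^(3 + 1) + 3^3 = 108 —(−1)→ 107
107 —HB3→ 3^(3 + 1) + 2·3^2 + 2·3 + 2 —bump→ 4^(4 + 1) + 2·4^2 + 2·4 + 2 = 1066 —(−1)→ 1065
1065 —HB4→ 4^(4 + 1) + 2·4^2 + 2·4 + 1 —bump→ 5^(5 + 1) + 2·5^2 + 2·5 + 1 = 15686 —(−1)→ 15685
15685 —HB5→ 5^(5 + 1) + 2·5^2 + 2·5 —bump→ 6^(6 + 1) + 2·6^2 + 2·6 = 280020 —(−1)→ 280019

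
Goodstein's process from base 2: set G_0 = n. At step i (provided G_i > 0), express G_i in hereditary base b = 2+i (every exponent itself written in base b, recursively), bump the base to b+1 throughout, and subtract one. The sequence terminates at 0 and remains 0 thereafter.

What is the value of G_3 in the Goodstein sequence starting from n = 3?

G_0=3  [base 2] 2 + 1  →[2↦3]→  3 + 1 = 4  −1 ⇒ G_1=3
G_1=3  [base 3] 3  →[3↦4]→  4 = 4  −1 ⇒ G_2=3
G_2=3  [base 4] 3  →[4↦5]→  3 = 3  −1 ⇒ G_3=2
G_3=2  [base 5] 2  →[5↦6]→  2 = 2  −1 ⇒ G_4=1

2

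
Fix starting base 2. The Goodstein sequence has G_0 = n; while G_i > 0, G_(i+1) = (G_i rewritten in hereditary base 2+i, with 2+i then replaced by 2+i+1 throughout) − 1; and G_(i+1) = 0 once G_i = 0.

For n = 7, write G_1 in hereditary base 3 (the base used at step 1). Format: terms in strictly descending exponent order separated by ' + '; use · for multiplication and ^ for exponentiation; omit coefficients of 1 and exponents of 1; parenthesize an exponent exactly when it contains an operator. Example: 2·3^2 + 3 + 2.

G_0=7  [base 2] 2^2 + 2 + 1  →[2↦3]→  3^3 + 3 + 1 = 31  −1 ⇒ G_1=30
G_1=30  [base 3] 3^3 + 3  →[3↦4]→  4^4 + 4 = 260  −1 ⇒ G_2=259

3^3 + 3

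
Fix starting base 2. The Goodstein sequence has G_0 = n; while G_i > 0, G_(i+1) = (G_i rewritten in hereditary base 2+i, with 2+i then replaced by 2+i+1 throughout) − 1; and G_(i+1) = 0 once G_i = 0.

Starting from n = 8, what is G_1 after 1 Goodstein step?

80

8 —HB2→ 2^(2 + 1) —bump→ 3^(3 + 1) = 81 —(−1)→ 80
80 —HB3→ 2·3^3 + 2·3^2 + 2·3 + 2 —bump→ 2·4^4 + 2·4^2 + 2·4 + 2 = 554 —(−1)→ 553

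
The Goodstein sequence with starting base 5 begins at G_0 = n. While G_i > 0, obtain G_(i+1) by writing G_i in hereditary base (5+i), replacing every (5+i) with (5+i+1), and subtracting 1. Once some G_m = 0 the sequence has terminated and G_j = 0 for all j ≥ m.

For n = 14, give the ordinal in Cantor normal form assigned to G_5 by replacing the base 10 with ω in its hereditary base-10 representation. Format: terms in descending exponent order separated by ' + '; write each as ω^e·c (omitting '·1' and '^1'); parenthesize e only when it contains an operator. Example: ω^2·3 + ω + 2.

ω + 9

step 0: 14 = 2·5 + 4; sub 6 for 5: 2·6 + 4; = 16; G_1 = 16−1 = 15
step 1: 15 = 2·6 + 3; sub 7 for 6: 2·7 + 3; = 17; G_2 = 17−1 = 16
step 2: 16 = 2·7 + 2; sub 8 for 7: 2·8 + 2; = 18; G_3 = 18−1 = 17
step 3: 17 = 2·8 + 1; sub 9 for 8: 2·9 + 1; = 19; G_4 = 19−1 = 18
step 4: 18 = 2·9; sub 10 for 9: 2·10; = 20; G_5 = 20−1 = 19
step 5: 19 = 10 + 9; sub 11 for 10: 11 + 9; = 20; G_6 = 20−1 = 19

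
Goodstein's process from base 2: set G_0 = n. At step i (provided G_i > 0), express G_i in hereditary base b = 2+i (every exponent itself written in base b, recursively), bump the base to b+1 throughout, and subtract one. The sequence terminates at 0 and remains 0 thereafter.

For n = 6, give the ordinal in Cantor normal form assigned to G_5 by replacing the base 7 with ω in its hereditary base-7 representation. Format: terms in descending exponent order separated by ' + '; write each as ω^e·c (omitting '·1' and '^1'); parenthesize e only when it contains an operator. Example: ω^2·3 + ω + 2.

ω^5·5 + ω^4·5 + ω^3·5 + ω^2·5 + ω·5 + 4

(0) 6|_2 = 2^2 + 2 ↦ 3^3 + 3|_3 = 30 ⇒ 29
(1) 29|_3 = 3^3 + 2 ↦ 4^4 + 2|_4 = 258 ⇒ 257
(2) 257|_4 = 4^4 + 1 ↦ 5^5 + 1|_5 = 3126 ⇒ 3125
(3) 3125|_5 = 5^5 ↦ 6^6|_6 = 46656 ⇒ 46655
(4) 46655|_6 = 5·6^5 + 5·6^4 + 5·6^3 + 5·6^2 + 5·6 + 5 ↦ 5·7^5 + 5·7^4 + 5·7^3 + 5·7^2 + 5·7 + 5|_7 = 98040 ⇒ 98039
(5) 98039|_7 = 5·7^5 + 5·7^4 + 5·7^3 + 5·7^2 + 5·7 + 4 ↦ 5·8^5 + 5·8^4 + 5·8^3 + 5·8^2 + 5·8 + 4|_8 = 187244 ⇒ 187243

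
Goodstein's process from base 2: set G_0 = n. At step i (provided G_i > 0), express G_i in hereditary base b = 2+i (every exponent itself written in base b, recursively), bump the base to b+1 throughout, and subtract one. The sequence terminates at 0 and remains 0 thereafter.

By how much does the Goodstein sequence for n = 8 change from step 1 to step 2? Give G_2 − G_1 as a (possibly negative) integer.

G_0 = 8. HB_2(8) = 2^(2 + 1). Bump = 81. G_1 = 80.
G_1 = 80. HB_3(80) = 2·3^3 + 2·3^2 + 2·3 + 2. Bump = 554. G_2 = 553.

473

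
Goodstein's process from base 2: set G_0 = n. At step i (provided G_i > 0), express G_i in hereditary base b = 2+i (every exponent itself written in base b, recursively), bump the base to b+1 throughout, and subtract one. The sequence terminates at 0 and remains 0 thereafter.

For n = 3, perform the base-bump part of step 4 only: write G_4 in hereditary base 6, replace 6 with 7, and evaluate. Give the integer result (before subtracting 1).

base 2: 3 = 2 + 1; at 3: 3 + 1 = 4; next = 3
base 3: 3 = 3; at 4: 4 = 4; next = 3
base 4: 3 = 3; at 5: 3 = 3; next = 2
base 5: 2 = 2; at 6: 2 = 2; next = 1
base 6: 1 = 1; at 7: 1 = 1; next = 0

1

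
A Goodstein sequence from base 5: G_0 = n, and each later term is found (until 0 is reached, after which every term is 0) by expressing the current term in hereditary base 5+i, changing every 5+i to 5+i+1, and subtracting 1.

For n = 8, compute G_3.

8

base 5: 8 = 5 + 3; at 6: 6 + 3 = 9; next = 8
base 6: 8 = 6 + 2; at 7: 7 + 2 = 9; next = 8
base 7: 8 = 7 + 1; at 8: 8 + 1 = 9; next = 8
base 8: 8 = 8; at 9: 9 = 9; next = 8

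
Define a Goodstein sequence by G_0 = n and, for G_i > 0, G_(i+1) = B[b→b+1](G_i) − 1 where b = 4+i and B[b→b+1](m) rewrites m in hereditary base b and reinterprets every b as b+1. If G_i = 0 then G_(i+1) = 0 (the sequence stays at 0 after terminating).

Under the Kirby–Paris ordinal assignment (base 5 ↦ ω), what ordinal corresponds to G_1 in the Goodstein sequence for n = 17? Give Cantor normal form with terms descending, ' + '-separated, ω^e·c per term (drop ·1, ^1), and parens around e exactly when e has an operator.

ω^2

(0) 17|_4 = 4^2 + 1 ↦ 5^2 + 1|_5 = 26 ⇒ 25
(1) 25|_5 = 5^2 ↦ 6^2|_6 = 36 ⇒ 35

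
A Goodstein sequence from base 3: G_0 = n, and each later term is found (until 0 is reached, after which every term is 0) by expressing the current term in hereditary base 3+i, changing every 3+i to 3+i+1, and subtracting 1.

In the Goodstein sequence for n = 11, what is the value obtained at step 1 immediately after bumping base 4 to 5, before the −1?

base 3: 11 = 3^2 + 2; at 4: 4^2 + 2 = 18; next = 17
base 4: 17 = 4^2 + 1; at 5: 5^2 + 1 = 26; next = 25

26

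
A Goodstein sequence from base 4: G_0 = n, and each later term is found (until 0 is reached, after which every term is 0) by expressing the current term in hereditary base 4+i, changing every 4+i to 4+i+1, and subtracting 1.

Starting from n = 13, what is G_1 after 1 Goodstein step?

G_0=13  [base 4] 3·4 + 1  →[4↦5]→  3·5 + 1 = 16  −1 ⇒ G_1=15
G_1=15  [base 5] 3·5  →[5↦6]→  3·6 = 18  −1 ⇒ G_2=17

15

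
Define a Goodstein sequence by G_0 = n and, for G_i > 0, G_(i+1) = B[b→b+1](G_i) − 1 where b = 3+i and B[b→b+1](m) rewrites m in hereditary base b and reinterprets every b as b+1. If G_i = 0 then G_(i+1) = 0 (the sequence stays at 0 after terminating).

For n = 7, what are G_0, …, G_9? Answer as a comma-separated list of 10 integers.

7, 8, 9, 9, 9, 9, 9, 9, 8, 7

(0) 7|_3 = 2·3 + 1 ↦ 2·4 + 1|_4 = 9 ⇒ 8
(1) 8|_4 = 2·4 ↦ 2·5|_5 = 10 ⇒ 9
(2) 9|_5 = 5 + 4 ↦ 6 + 4|_6 = 10 ⇒ 9
(3) 9|_6 = 6 + 3 ↦ 7 + 3|_7 = 10 ⇒ 9
(4) 9|_7 = 7 + 2 ↦ 8 + 2|_8 = 10 ⇒ 9
(5) 9|_8 = 8 + 1 ↦ 9 + 1|_9 = 10 ⇒ 9
(6) 9|_9 = 9 ↦ 10|_10 = 10 ⇒ 9
(7) 9|_10 = 9 ↦ 9|_11 = 9 ⇒ 8
(8) 8|_11 = 8 ↦ 8|_12 = 8 ⇒ 7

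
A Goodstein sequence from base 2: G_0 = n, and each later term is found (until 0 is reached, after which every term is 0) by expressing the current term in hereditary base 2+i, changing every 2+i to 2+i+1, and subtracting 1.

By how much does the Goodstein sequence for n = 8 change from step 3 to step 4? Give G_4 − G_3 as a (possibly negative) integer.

87085

i=0: 8 = 2^(2 + 1) (b=2); 2→3: 3^(3 + 1) = 81; 81−1 = 80
i=1: 80 = 2·3^3 + 2·3^2 + 2·3 + 2 (b=3); 3→4: 2·4^4 + 2·4^2 + 2·4 + 2 = 554; 554−1 = 553
i=2: 553 = 2·4^4 + 2·4^2 + 2·4 + 1 (b=4); 4→5: 2·5^5 + 2·5^2 + 2·5 + 1 = 6311; 6311−1 = 6310
i=3: 6310 = 2·5^5 + 2·5^2 + 2·5 (b=5); 5→6: 2·6^6 + 2·6^2 + 2·6 = 93396; 93396−1 = 93395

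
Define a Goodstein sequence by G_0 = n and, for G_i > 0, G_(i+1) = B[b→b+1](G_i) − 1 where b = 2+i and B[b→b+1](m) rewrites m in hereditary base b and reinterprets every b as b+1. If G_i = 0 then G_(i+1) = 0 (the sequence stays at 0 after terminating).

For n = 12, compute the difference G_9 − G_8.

3038428376763

step 0: 12 = 2^(2 + 1) + 2^2; sub 3 for 2: 3^(3 + 1) + 3^3; = 108; G_1 = 108−1 = 107
step 1: 107 = 3^(3 + 1) + 2·3^2 + 2·3 + 2; sub 4 for 3: 4^(4 + 1) + 2·4^2 + 2·4 + 2; = 1066; G_2 = 1066−1 = 1065
step 2: 1065 = 4^(4 + 1) + 2·4^2 + 2·4 + 1; sub 5 for 4: 5^(5 + 1) + 2·5^2 + 2·5 + 1; = 15686; G_3 = 15686−1 = 15685
step 3: 15685 = 5^(5 + 1) + 2·5^2 + 2·5; sub 6 for 5: 6^(6 + 1) + 2·6^2 + 2·6; = 280020; G_4 = 280020−1 = 280019
step 4: 280019 = 6^(6 + 1) + 2·6^2 + 6 + 5; sub 7 for 6: 7^(7 + 1) + 2·7^2 + 7 + 5; = 5764911; G_5 = 5764911−1 = 5764910
step 5: 5764910 = 7^(7 + 1) + 2·7^2 + 7 + 4; sub 8 for 7: 8^(8 + 1) + 2·8^2 + 8 + 4; = 134217868; G_6 = 134217868−1 = 134217867
step 6: 134217867 = 8^(8 + 1) + 2·8^2 + 8 + 3; sub 9 for 8: 9^(9 + 1) + 2·9^2 + 9 + 3; = 3486784575; G_7 = 3486784575−1 = 3486784574
step 7: 3486784574 = 9^(9 + 1) + 2·9^2 + 9 + 2; sub 10 for 9: 10^(10 + 1) + 2·10^2 + 10 + 2; = 100000000212; G_8 = 100000000212−1 = 100000000211
step 8: 100000000211 = 10^(10 + 1) + 2·10^2 + 10 + 1; sub 11 for 10: 11^(11 + 1) + 2·11^2 + 11 + 1; = 3138428376975; G_9 = 3138428376975−1 = 3138428376974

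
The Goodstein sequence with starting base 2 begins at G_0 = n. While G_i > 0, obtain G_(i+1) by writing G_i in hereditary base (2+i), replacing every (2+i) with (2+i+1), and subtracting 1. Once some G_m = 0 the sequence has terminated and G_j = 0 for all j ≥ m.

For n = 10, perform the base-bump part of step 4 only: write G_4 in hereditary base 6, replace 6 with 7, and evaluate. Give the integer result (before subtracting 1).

base 2: 10 = 2^(2 + 1) + 2; at 3: 3^(3 + 1) + 3 = 84; next = 83
base 3: 83 = 3^(3 + 1) + 2; at 4: 4^(4 + 1) + 2 = 1026; next = 1025
base 4: 1025 = 4^(4 + 1) + 1; at 5: 5^(5 + 1) + 1 = 15626; next = 15625
base 5: 15625 = 5^(5 + 1); at 6: 6^(6 + 1) = 279936; next = 279935
base 6: 279935 = 5·6^6 + 5·6^5 + 5·6^4 + 5·6^3 + 5·6^2 + 5·6 + 5; at 7: 5·7^7 + 5·7^5 + 5·7^4 + 5·7^3 + 5·7^2 + 5·7 + 5 = 4215755; next = 4215754

4215755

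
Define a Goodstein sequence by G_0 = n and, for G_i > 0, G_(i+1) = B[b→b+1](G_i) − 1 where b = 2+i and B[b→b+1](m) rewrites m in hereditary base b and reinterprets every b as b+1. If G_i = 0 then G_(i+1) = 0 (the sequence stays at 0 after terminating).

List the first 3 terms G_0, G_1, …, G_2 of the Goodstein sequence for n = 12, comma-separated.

12 —HB2→ 2^(2 + 1) + 2^2 —bump→ 3^(3 + 1) + 3^3 = 108 —(−1)→ 107
107 —HB3→ 3^(3 + 1) + 2·3^2 + 2·3 + 2 —bump→ 4^(4 + 1) + 2·4^2 + 2·4 + 2 = 1066 —(−1)→ 1065

12, 107, 1065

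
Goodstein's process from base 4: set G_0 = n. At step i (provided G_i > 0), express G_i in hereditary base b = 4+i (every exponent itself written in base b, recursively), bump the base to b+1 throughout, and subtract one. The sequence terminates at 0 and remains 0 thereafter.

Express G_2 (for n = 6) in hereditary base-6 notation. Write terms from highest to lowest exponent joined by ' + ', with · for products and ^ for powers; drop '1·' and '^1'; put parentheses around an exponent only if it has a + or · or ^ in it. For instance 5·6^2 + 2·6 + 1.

G_0=6  [base 4] 4 + 2  →[4↦5]→  5 + 2 = 7  −1 ⇒ G_1=6
G_1=6  [base 5] 5 + 1  →[5↦6]→  6 + 1 = 7  −1 ⇒ G_2=6

6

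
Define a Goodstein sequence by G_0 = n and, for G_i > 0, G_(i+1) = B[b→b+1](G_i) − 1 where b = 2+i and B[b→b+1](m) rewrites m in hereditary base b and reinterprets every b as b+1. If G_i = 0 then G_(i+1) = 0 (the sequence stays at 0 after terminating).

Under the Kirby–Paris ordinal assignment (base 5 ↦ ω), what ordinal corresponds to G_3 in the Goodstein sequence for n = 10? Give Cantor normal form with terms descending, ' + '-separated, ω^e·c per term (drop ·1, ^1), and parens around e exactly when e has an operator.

(0) 10|_2 = 2^(2 + 1) + 2 ↦ 3^(3 + 1) + 3|_3 = 84 ⇒ 83
(1) 83|_3 = 3^(3 + 1) + 2 ↦ 4^(4 + 1) + 2|_4 = 1026 ⇒ 1025
(2) 1025|_4 = 4^(4 + 1) + 1 ↦ 5^(5 + 1) + 1|_5 = 15626 ⇒ 15625

ω^(ω + 1)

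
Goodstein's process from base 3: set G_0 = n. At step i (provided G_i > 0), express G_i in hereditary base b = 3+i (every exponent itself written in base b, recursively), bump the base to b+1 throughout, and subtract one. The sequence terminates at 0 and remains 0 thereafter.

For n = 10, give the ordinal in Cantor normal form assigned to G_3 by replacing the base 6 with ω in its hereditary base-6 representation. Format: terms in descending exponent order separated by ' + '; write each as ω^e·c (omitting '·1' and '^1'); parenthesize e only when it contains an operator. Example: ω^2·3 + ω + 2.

ω·4 + 3

10 —HB3→ 3^2 + 1 —bump→ 4^2 + 1 = 17 —(−1)→ 16
16 —HB4→ 4^2 —bump→ 5^2 = 25 —(−1)→ 24
24 —HB5→ 4·5 + 4 —bump→ 4·6 + 4 = 28 —(−1)→ 27
27 —HB6→ 4·6 + 3 —bump→ 4·7 + 3 = 31 —(−1)→ 30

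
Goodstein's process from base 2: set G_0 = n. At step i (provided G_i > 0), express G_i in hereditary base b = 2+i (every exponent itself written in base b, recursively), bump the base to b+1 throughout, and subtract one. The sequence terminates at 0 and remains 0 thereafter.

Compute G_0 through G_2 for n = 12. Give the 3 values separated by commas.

base 2: 12 = 2^(2 + 1) + 2^2; at 3: 3^(3 + 1) + 3^3 = 108; next = 107
base 3: 107 = 3^(3 + 1) + 2·3^2 + 2·3 + 2; at 4: 4^(4 + 1) + 2·4^2 + 2·4 + 2 = 1066; next = 1065

12, 107, 1065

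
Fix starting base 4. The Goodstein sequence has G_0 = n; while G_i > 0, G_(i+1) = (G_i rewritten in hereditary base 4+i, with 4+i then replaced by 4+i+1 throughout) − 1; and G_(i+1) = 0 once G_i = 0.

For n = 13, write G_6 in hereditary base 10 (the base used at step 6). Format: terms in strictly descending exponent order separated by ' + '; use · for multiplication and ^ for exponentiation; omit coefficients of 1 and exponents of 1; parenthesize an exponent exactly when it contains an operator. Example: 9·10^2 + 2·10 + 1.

step 0: 13 = 3·4 + 1; sub 5 for 4: 3·5 + 1; = 16; G_1 = 16−1 = 15
step 1: 15 = 3·5; sub 6 for 5: 3·6; = 18; G_2 = 18−1 = 17
step 2: 17 = 2·6 + 5; sub 7 for 6: 2·7 + 5; = 19; G_3 = 19−1 = 18
step 3: 18 = 2·7 + 4; sub 8 for 7: 2·8 + 4; = 20; G_4 = 20−1 = 19
step 4: 19 = 2·8 + 3; sub 9 for 8: 2·9 + 3; = 21; G_5 = 21−1 = 20
step 5: 20 = 2·9 + 2; sub 10 for 9: 2·10 + 2; = 22; G_6 = 22−1 = 21

2·10 + 1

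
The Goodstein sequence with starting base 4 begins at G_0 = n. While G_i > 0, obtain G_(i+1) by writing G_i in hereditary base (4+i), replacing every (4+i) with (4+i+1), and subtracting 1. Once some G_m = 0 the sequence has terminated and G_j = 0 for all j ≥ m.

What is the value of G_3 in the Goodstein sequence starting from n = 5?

base 4: 5 = 4 + 1; at 5: 5 + 1 = 6; next = 5
base 5: 5 = 5; at 6: 6 = 6; next = 5
base 6: 5 = 5; at 7: 5 = 5; next = 4
base 7: 4 = 4; at 8: 4 = 4; next = 3

4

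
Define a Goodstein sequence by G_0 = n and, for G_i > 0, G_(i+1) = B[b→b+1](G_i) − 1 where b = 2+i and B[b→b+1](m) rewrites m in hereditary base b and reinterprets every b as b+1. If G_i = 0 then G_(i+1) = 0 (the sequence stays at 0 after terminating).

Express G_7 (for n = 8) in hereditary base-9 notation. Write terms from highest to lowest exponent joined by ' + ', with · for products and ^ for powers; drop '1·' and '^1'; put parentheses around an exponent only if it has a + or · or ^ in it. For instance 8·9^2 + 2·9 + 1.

(0) 8|_2 = 2^(2 + 1) ↦ 3^(3 + 1)|_3 = 81 ⇒ 80
(1) 80|_3 = 2·3^3 + 2·3^2 + 2·3 + 2 ↦ 2·4^4 + 2·4^2 + 2·4 + 2|_4 = 554 ⇒ 553
(2) 553|_4 = 2·4^4 + 2·4^2 + 2·4 + 1 ↦ 2·5^5 + 2·5^2 + 2·5 + 1|_5 = 6311 ⇒ 6310
(3) 6310|_5 = 2·5^5 + 2·5^2 + 2·5 ↦ 2·6^6 + 2·6^2 + 2·6|_6 = 93396 ⇒ 93395
(4) 93395|_6 = 2·6^6 + 2·6^2 + 6 + 5 ↦ 2·7^7 + 2·7^2 + 7 + 5|_7 = 1647196 ⇒ 1647195
(5) 1647195|_7 = 2·7^7 + 2·7^2 + 7 + 4 ↦ 2·8^8 + 2·8^2 + 8 + 4|_8 = 33554572 ⇒ 33554571
(6) 33554571|_8 = 2·8^8 + 2·8^2 + 8 + 3 ↦ 2·9^9 + 2·9^2 + 9 + 3|_9 = 774841152 ⇒ 774841151
(7) 774841151|_9 = 2·9^9 + 2·9^2 + 9 + 2 ↦ 2·10^10 + 2·10^2 + 10 + 2|_10 = 20000000212 ⇒ 20000000211

2·9^9 + 2·9^2 + 9 + 2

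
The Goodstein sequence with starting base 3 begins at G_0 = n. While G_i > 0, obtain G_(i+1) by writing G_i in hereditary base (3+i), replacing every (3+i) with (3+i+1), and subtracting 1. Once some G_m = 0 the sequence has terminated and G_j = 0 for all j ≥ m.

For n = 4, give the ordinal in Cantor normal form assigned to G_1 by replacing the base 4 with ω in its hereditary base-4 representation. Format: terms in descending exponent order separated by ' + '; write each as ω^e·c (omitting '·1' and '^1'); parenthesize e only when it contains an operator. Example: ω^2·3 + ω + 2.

ω

4 —HB3→ 3 + 1 —bump→ 4 + 1 = 5 —(−1)→ 4
4 —HB4→ 4 —bump→ 5 = 5 —(−1)→ 4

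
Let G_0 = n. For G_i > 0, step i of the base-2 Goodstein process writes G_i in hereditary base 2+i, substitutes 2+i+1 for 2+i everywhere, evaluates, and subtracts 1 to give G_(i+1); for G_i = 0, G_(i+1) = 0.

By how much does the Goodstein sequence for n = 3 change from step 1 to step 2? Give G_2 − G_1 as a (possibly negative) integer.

0

(0) 3|_2 = 2 + 1 ↦ 3 + 1|_3 = 4 ⇒ 3
(1) 3|_3 = 3 ↦ 4|_4 = 4 ⇒ 3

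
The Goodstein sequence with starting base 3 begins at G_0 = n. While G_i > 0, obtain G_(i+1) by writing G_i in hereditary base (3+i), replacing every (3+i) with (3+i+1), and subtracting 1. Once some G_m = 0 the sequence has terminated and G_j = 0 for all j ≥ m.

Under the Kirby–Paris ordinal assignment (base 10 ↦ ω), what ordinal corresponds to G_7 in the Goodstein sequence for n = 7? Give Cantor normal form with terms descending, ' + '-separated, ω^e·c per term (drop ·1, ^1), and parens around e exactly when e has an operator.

9

step 0: 7 = 2·3 + 1; sub 4 for 3: 2·4 + 1; = 9; G_1 = 9−1 = 8
step 1: 8 = 2·4; sub 5 for 4: 2·5; = 10; G_2 = 10−1 = 9
step 2: 9 = 5 + 4; sub 6 for 5: 6 + 4; = 10; G_3 = 10−1 = 9
step 3: 9 = 6 + 3; sub 7 for 6: 7 + 3; = 10; G_4 = 10−1 = 9
step 4: 9 = 7 + 2; sub 8 for 7: 8 + 2; = 10; G_5 = 10−1 = 9
step 5: 9 = 8 + 1; sub 9 for 8: 9 + 1; = 10; G_6 = 10−1 = 9
step 6: 9 = 9; sub 10 for 9: 10; = 10; G_7 = 10−1 = 9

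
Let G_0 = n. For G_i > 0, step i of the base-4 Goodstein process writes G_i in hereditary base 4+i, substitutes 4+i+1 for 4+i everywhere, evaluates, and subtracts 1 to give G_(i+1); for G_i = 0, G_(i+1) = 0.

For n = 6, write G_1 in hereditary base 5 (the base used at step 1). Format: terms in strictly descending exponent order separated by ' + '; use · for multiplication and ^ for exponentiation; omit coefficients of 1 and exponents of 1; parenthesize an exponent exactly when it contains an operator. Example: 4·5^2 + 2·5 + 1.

5 + 1

(0) 6|_4 = 4 + 2 ↦ 5 + 2|_5 = 7 ⇒ 6
(1) 6|_5 = 5 + 1 ↦ 6 + 1|_6 = 7 ⇒ 6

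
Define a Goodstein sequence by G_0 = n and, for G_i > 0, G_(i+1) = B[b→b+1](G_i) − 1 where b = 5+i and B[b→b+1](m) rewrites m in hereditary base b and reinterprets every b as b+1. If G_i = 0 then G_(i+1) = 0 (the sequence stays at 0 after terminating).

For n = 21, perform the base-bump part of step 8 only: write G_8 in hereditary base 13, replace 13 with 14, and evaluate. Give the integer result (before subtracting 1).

42

[0] 21 ≡ 4·5 + 1 (base 5). Lift 6: 25. −1: 24.
[1] 24 ≡ 4·6 (base 6). Lift 7: 28. −1: 27.
[2] 27 ≡ 3·7 + 6 (base 7). Lift 8: 30. −1: 29.
[3] 29 ≡ 3·8 + 5 (base 8). Lift 9: 32. −1: 31.
[4] 31 ≡ 3·9 + 4 (base 9). Lift 10: 34. −1: 33.
[5] 33 ≡ 3·10 + 3 (base 10). Lift 11: 36. −1: 35.
[6] 35 ≡ 3·11 + 2 (base 11). Lift 12: 38. −1: 37.
[7] 37 ≡ 3·12 + 1 (base 12). Lift 13: 40. −1: 39.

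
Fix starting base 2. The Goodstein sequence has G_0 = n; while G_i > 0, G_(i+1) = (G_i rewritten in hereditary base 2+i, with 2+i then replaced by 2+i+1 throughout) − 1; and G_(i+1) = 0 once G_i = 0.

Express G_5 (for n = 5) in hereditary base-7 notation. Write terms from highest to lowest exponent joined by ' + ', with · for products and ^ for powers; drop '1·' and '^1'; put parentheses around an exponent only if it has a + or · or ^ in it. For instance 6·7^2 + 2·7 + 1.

(0) 5|_2 = 2^2 + 1 ↦ 3^3 + 1|_3 = 28 ⇒ 27
(1) 27|_3 = 3^3 ↦ 4^4|_4 = 256 ⇒ 255
(2) 255|_4 = 3·4^3 + 3·4^2 + 3·4 + 3 ↦ 3·5^3 + 3·5^2 + 3·5 + 3|_5 = 468 ⇒ 467
(3) 467|_5 = 3·5^3 + 3·5^2 + 3·5 + 2 ↦ 3·6^3 + 3·6^2 + 3·6 + 2|_6 = 776 ⇒ 775
(4) 775|_6 = 3·6^3 + 3·6^2 + 3·6 + 1 ↦ 3·7^3 + 3·7^2 + 3·7 + 1|_7 = 1198 ⇒ 1197
(5) 1197|_7 = 3·7^3 + 3·7^2 + 3·7 ↦ 3·8^3 + 3·8^2 + 3·8|_8 = 1752 ⇒ 1751

3·7^3 + 3·7^2 + 3·7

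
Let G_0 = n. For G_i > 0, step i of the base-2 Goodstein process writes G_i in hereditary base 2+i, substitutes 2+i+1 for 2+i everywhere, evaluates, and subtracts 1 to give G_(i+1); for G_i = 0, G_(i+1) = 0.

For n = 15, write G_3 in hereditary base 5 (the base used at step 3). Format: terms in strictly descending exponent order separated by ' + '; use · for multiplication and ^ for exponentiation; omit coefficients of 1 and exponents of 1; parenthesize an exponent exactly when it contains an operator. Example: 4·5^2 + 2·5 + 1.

5^(5 + 1) + 5^5 + 2

i=0: 15 = 2^(2 + 1) + 2^2 + 2 + 1 (b=2); 2→3: 3^(3 + 1) + 3^3 + 3 + 1 = 112; 112−1 = 111
i=1: 111 = 3^(3 + 1) + 3^3 + 3 (b=3); 3→4: 4^(4 + 1) + 4^4 + 4 = 1284; 1284−1 = 1283
i=2: 1283 = 4^(4 + 1) + 4^4 + 3 (b=4); 4→5: 5^(5 + 1) + 5^5 + 3 = 18753; 18753−1 = 18752
i=3: 18752 = 5^(5 + 1) + 5^5 + 2 (b=5); 5→6: 6^(6 + 1) + 6^6 + 2 = 326594; 326594−1 = 326593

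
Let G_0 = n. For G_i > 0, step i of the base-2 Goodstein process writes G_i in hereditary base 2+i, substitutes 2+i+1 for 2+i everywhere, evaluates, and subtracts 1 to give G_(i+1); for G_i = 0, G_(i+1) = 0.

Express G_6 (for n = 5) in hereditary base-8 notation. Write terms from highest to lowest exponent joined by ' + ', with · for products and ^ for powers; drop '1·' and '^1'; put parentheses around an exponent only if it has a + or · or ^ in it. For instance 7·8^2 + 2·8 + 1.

3·8^3 + 3·8^2 + 2·8 + 7

G_0=5  [base 2] 2^2 + 1  →[2↦3]→  3^3 + 1 = 28  −1 ⇒ G_1=27
G_1=27  [base 3] 3^3  →[3↦4]→  4^4 = 256  −1 ⇒ G_2=255
G_2=255  [base 4] 3·4^3 + 3·4^2 + 3·4 + 3  →[4↦5]→  3·5^3 + 3·5^2 + 3·5 + 3 = 468  −1 ⇒ G_3=467
G_3=467  [base 5] 3·5^3 + 3·5^2 + 3·5 + 2  →[5↦6]→  3·6^3 + 3·6^2 + 3·6 + 2 = 776  −1 ⇒ G_4=775
G_4=775  [base 6] 3·6^3 + 3·6^2 + 3·6 + 1  →[6↦7]→  3·7^3 + 3·7^2 + 3·7 + 1 = 1198  −1 ⇒ G_5=1197
G_5=1197  [base 7] 3·7^3 + 3·7^2 + 3·7  →[7↦8]→  3·8^3 + 3·8^2 + 3·8 = 1752  −1 ⇒ G_6=1751
G_6=1751  [base 8] 3·8^3 + 3·8^2 + 2·8 + 7  →[8↦9]→  3·9^3 + 3·9^2 + 2·9 + 7 = 2455  −1 ⇒ G_7=2454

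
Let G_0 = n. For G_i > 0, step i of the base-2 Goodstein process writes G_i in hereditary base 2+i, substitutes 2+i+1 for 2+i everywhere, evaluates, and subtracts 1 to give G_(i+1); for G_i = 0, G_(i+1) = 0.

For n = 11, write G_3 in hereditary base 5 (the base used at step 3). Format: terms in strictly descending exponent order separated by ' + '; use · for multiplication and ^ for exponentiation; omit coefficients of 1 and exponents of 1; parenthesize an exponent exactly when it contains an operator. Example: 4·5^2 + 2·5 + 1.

G_0=11  [base 2] 2^(2 + 1) + 2 + 1  →[2↦3]→  3^(3 + 1) + 3 + 1 = 85  −1 ⇒ G_1=84
G_1=84  [base 3] 3^(3 + 1) + 3  →[3↦4]→  4^(4 + 1) + 4 = 1028  −1 ⇒ G_2=1027
G_2=1027  [base 4] 4^(4 + 1) + 3  →[4↦5]→  5^(5 + 1) + 3 = 15628  −1 ⇒ G_3=15627
G_3=15627  [base 5] 5^(5 + 1) + 2  →[5↦6]→  6^(6 + 1) + 2 = 279938  −1 ⇒ G_4=279937

5^(5 + 1) + 2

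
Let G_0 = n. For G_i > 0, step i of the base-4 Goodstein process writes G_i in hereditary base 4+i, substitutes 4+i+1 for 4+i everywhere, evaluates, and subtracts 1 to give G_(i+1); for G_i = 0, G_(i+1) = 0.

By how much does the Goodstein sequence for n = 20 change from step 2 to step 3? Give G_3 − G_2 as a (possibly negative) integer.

i=0: 20 = 4^2 + 4 (b=4); 4→5: 5^2 + 5 = 30; 30−1 = 29
i=1: 29 = 5^2 + 4 (b=5); 5→6: 6^2 + 4 = 40; 40−1 = 39
i=2: 39 = 6^2 + 3 (b=6); 6→7: 7^2 + 3 = 52; 52−1 = 51

12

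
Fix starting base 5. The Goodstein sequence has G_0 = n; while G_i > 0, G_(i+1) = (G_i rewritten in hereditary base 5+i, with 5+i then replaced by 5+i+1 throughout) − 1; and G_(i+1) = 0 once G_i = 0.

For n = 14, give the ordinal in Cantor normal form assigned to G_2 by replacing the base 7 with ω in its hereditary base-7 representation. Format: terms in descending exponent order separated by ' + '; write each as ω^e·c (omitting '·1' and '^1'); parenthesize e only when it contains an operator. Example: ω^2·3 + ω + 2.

14 —HB5→ 2·5 + 4 —bump→ 2·6 + 4 = 16 —(−1)→ 15
15 —HB6→ 2·6 + 3 —bump→ 2·7 + 3 = 17 —(−1)→ 16

ω·2 + 2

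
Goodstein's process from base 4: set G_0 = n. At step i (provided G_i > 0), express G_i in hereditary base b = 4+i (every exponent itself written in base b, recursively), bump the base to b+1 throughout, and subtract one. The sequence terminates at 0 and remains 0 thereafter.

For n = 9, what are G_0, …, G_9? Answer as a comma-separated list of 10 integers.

9, 10, 11, 11, 11, 11, 11, 11, 11, 10

step 0: 9 = 2·4 + 1; sub 5 for 4: 2·5 + 1; = 11; G_1 = 11−1 = 10
step 1: 10 = 2·5; sub 6 for 5: 2·6; = 12; G_2 = 12−1 = 11
step 2: 11 = 6 + 5; sub 7 for 6: 7 + 5; = 12; G_3 = 12−1 = 11
step 3: 11 = 7 + 4; sub 8 for 7: 8 + 4; = 12; G_4 = 12−1 = 11
step 4: 11 = 8 + 3; sub 9 for 8: 9 + 3; = 12; G_5 = 12−1 = 11
step 5: 11 = 9 + 2; sub 10 for 9: 10 + 2; = 12; G_6 = 12−1 = 11
step 6: 11 = 10 + 1; sub 11 for 10: 11 + 1; = 12; G_7 = 12−1 = 11
step 7: 11 = 11; sub 12 for 11: 12; = 12; G_8 = 12−1 = 11
step 8: 11 = 11; sub 13 for 12: 11; = 11; G_9 = 11−1 = 10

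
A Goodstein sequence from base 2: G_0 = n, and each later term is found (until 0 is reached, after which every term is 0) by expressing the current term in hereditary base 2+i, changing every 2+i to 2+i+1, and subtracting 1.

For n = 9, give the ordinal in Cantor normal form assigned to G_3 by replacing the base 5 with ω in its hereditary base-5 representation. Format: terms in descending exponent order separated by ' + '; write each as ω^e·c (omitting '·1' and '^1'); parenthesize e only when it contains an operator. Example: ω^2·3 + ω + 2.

ω^ω·3 + ω^3·3 + ω^2·3 + ω·3 + 2

(0) 9|_2 = 2^(2 + 1) + 1 ↦ 3^(3 + 1) + 1|_3 = 82 ⇒ 81
(1) 81|_3 = 3^(3 + 1) ↦ 4^(4 + 1)|_4 = 1024 ⇒ 1023
(2) 1023|_4 = 3·4^4 + 3·4^3 + 3·4^2 + 3·4 + 3 ↦ 3·5^5 + 3·5^3 + 3·5^2 + 3·5 + 3|_5 = 9843 ⇒ 9842
(3) 9842|_5 = 3·5^5 + 3·5^3 + 3·5^2 + 3·5 + 2 ↦ 3·6^6 + 3·6^3 + 3·6^2 + 3·6 + 2|_6 = 140744 ⇒ 140743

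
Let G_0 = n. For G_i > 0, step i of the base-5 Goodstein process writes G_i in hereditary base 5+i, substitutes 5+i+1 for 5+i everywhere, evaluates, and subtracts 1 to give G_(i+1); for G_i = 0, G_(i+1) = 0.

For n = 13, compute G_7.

17

G_0 = 13. HB_5(13) = 2·5 + 3. Bump = 15. G_1 = 14.
G_1 = 14. HB_6(14) = 2·6 + 2. Bump = 16. G_2 = 15.
G_2 = 15. HB_7(15) = 2·7 + 1. Bump = 17. G_3 = 16.
G_3 = 16. HB_8(16) = 2·8. Bump = 18. G_4 = 17.
G_4 = 17. HB_9(17) = 9 + 8. Bump = 18. G_5 = 17.
G_5 = 17. HB_10(17) = 10 + 7. Bump = 18. G_6 = 17.
G_6 = 17. HB_11(17) = 11 + 6. Bump = 18. G_7 = 17.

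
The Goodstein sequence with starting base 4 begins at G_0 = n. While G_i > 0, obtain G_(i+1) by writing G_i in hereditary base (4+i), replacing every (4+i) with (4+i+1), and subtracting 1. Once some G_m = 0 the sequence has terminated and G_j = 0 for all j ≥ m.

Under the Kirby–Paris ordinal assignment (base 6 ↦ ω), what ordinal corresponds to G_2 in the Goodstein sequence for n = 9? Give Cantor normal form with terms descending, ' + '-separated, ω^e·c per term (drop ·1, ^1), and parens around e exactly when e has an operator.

ω + 5

step 0: 9 = 2·4 + 1; sub 5 for 4: 2·5 + 1; = 11; G_1 = 11−1 = 10
step 1: 10 = 2·5; sub 6 for 5: 2·6; = 12; G_2 = 12−1 = 11
step 2: 11 = 6 + 5; sub 7 for 6: 7 + 5; = 12; G_3 = 12−1 = 11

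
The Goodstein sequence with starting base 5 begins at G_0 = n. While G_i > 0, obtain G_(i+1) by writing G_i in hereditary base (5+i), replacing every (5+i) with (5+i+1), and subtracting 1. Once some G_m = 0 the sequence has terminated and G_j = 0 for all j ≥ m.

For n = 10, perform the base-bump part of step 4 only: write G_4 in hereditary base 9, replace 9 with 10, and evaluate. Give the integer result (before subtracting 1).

12

G_0=10  [base 5] 2·5  →[5↦6]→  2·6 = 12  −1 ⇒ G_1=11
G_1=11  [base 6] 6 + 5  →[6↦7]→  7 + 5 = 12  −1 ⇒ G_2=11
G_2=11  [base 7] 7 + 4  →[7↦8]→  8 + 4 = 12  −1 ⇒ G_3=11
G_3=11  [base 8] 8 + 3  →[8↦9]→  9 + 3 = 12  −1 ⇒ G_4=11
G_4=11  [base 9] 9 + 2  →[9↦10]→  10 + 2 = 12  −1 ⇒ G_5=11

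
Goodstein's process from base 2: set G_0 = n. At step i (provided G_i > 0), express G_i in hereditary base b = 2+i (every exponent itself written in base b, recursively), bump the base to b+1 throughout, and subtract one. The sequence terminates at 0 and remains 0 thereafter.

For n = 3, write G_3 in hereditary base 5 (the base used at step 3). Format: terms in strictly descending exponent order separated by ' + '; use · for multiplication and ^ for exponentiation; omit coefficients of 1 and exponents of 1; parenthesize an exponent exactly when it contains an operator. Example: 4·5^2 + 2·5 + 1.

2

G_0 = 3. HB_2(3) = 2 + 1. Bump = 4. G_1 = 3.
G_1 = 3. HB_3(3) = 3. Bump = 4. G_2 = 3.
G_2 = 3. HB_4(3) = 3. Bump = 3. G_3 = 2.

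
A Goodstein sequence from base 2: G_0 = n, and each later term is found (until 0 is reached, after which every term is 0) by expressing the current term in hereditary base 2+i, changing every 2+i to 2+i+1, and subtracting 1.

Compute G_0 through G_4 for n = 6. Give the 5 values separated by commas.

[0] 6 ≡ 2^2 + 2 (base 2). Lift 3: 30. −1: 29.
[1] 29 ≡ 3^3 + 2 (base 3). Lift 4: 258. −1: 257.
[2] 257 ≡ 4^4 + 1 (base 4). Lift 5: 3126. −1: 3125.
[3] 3125 ≡ 5^5 (base 5). Lift 6: 46656. −1: 46655.

6, 29, 257, 3125, 46655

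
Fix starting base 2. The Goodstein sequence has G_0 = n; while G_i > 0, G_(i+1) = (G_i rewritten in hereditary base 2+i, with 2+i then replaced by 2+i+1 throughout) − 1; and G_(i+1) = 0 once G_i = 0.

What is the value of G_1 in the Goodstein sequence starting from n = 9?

81

G_0 = 9. HB_2(9) = 2^(2 + 1) + 1. Bump = 82. G_1 = 81.
G_1 = 81. HB_3(81) = 3^(3 + 1). Bump = 1024. G_2 = 1023.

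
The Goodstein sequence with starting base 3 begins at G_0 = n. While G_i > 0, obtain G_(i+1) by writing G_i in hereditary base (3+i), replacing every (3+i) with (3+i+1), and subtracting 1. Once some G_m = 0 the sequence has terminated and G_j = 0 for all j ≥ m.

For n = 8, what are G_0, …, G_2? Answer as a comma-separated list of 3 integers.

(0) 8|_3 = 2·3 + 2 ↦ 2·4 + 2|_4 = 10 ⇒ 9
(1) 9|_4 = 2·4 + 1 ↦ 2·5 + 1|_5 = 11 ⇒ 10

8, 9, 10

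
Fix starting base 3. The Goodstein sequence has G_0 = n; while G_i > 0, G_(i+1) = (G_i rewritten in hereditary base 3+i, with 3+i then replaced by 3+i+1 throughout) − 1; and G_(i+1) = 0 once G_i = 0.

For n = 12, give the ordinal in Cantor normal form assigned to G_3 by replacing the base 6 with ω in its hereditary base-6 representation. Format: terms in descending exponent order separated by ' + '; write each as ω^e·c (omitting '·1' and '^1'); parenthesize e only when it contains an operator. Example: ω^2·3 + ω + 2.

i=0: 12 = 3^2 + 3 (b=3); 3→4: 4^2 + 4 = 20; 20−1 = 19
i=1: 19 = 4^2 + 3 (b=4); 4→5: 5^2 + 3 = 28; 28−1 = 27
i=2: 27 = 5^2 + 2 (b=5); 5→6: 6^2 + 2 = 38; 38−1 = 37
i=3: 37 = 6^2 + 1 (b=6); 6→7: 7^2 + 1 = 50; 50−1 = 49

ω^2 + 1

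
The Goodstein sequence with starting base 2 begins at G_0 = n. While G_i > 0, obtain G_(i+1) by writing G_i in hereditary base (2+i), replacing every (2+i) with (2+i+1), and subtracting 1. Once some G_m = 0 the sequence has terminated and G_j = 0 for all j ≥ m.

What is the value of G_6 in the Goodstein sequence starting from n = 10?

base 2: 10 = 2^(2 + 1) + 2; at 3: 3^(3 + 1) + 3 = 84; next = 83
base 3: 83 = 3^(3 + 1) + 2; at 4: 4^(4 + 1) + 2 = 1026; next = 1025
base 4: 1025 = 4^(4 + 1) + 1; at 5: 5^(5 + 1) + 1 = 15626; next = 15625
base 5: 15625 = 5^(5 + 1); at 6: 6^(6 + 1) = 279936; next = 279935
base 6: 279935 = 5·6^6 + 5·6^5 + 5·6^4 + 5·6^3 + 5·6^2 + 5·6 + 5; at 7: 5·7^7 + 5·7^5 + 5·7^4 + 5·7^3 + 5·7^2 + 5·7 + 5 = 4215755; next = 4215754
base 7: 4215754 = 5·7^7 + 5·7^5 + 5·7^4 + 5·7^3 + 5·7^2 + 5·7 + 4; at 8: 5·8^8 + 5·8^5 + 5·8^4 + 5·8^3 + 5·8^2 + 5·8 + 4 = 84073324; next = 84073323
base 8: 84073323 = 5·8^8 + 5·8^5 + 5·8^4 + 5·8^3 + 5·8^2 + 5·8 + 3; at 9: 5·9^9 + 5·9^5 + 5·9^4 + 5·9^3 + 5·9^2 + 5·9 + 3 = 1937434593; next = 1937434592

84073323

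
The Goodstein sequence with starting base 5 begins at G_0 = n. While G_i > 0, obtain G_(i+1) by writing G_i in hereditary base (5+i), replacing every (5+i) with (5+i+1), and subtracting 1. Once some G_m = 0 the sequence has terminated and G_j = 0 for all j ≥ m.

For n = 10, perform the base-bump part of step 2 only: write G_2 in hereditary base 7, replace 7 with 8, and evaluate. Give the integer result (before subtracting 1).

10 —HB5→ 2·5 —bump→ 2·6 = 12 —(−1)→ 11
11 —HB6→ 6 + 5 —bump→ 7 + 5 = 12 —(−1)→ 11
11 —HB7→ 7 + 4 —bump→ 8 + 4 = 12 —(−1)→ 11

12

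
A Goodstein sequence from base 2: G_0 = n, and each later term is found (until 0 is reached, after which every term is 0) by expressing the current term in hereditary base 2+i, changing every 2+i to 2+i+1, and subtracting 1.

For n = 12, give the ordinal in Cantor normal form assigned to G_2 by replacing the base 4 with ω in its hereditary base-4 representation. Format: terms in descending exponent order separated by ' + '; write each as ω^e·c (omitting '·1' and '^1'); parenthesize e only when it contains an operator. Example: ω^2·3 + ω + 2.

G_0=12  [base 2] 2^(2 + 1) + 2^2  →[2↦3]→  3^(3 + 1) + 3^3 = 108  −1 ⇒ G_1=107
G_1=107  [base 3] 3^(3 + 1) + 2·3^2 + 2·3 + 2  →[3↦4]→  4^(4 + 1) + 2·4^2 + 2·4 + 2 = 1066  −1 ⇒ G_2=1065
G_2=1065  [base 4] 4^(4 + 1) + 2·4^2 + 2·4 + 1  →[4↦5]→  5^(5 + 1) + 2·5^2 + 2·5 + 1 = 15686  −1 ⇒ G_3=15685

ω^(ω + 1) + ω^2·2 + ω·2 + 1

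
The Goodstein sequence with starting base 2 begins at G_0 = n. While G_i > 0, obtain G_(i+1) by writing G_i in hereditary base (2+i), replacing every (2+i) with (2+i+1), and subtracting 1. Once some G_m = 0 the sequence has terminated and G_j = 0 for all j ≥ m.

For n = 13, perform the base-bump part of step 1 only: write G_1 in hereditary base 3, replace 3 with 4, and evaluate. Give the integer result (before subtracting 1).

1280

G_0 = 13. HB_2(13) = 2^(2 + 1) + 2^2 + 1. Bump = 109. G_1 = 108.
G_1 = 108. HB_3(108) = 3^(3 + 1) + 3^3. Bump = 1280. G_2 = 1279.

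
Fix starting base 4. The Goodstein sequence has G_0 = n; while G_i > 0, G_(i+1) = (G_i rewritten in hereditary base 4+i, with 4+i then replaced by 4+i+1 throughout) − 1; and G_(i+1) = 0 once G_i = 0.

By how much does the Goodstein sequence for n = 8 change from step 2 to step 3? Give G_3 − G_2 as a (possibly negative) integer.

0

G_0 = 8. HB_4(8) = 2·4. Bump = 10. G_1 = 9.
G_1 = 9. HB_5(9) = 5 + 4. Bump = 10. G_2 = 9.
G_2 = 9. HB_6(9) = 6 + 3. Bump = 10. G_3 = 9.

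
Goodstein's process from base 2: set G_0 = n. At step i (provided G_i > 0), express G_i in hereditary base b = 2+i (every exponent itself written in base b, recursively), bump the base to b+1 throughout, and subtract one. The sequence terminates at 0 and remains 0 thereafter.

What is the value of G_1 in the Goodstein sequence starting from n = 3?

3

step 0: 3 = 2 + 1; sub 3 for 2: 3 + 1; = 4; G_1 = 4−1 = 3
step 1: 3 = 3; sub 4 for 3: 4; = 4; G_2 = 4−1 = 3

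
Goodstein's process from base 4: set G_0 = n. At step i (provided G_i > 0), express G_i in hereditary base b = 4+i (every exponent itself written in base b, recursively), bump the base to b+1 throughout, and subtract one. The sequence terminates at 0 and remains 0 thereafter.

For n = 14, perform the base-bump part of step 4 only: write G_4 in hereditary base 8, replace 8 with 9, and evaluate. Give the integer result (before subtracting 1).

step 0: 14 = 3·4 + 2; sub 5 for 4: 3·5 + 2; = 17; G_1 = 17−1 = 16
step 1: 16 = 3·5 + 1; sub 6 for 5: 3·6 + 1; = 19; G_2 = 19−1 = 18
step 2: 18 = 3·6; sub 7 for 6: 3·7; = 21; G_3 = 21−1 = 20
step 3: 20 = 2·7 + 6; sub 8 for 7: 2·8 + 6; = 22; G_4 = 22−1 = 21
step 4: 21 = 2·8 + 5; sub 9 for 8: 2·9 + 5; = 23; G_5 = 23−1 = 22

23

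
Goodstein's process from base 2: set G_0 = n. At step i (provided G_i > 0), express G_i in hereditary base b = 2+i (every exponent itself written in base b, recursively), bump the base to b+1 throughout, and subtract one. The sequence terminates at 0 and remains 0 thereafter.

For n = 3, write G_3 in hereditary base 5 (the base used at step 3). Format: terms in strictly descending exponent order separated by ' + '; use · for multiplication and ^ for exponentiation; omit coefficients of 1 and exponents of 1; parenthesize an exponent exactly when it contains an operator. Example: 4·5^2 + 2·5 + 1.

base 2: 3 = 2 + 1; at 3: 3 + 1 = 4; next = 3
base 3: 3 = 3; at 4: 4 = 4; next = 3
base 4: 3 = 3; at 5: 3 = 3; next = 2
base 5: 2 = 2; at 6: 2 = 2; next = 1

2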